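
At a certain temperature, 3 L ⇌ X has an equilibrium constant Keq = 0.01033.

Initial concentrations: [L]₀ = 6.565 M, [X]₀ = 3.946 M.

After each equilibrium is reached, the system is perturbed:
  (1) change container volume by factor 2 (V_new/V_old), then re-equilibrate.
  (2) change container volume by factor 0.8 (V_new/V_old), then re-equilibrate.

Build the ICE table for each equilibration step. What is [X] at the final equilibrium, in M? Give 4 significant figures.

[X]_eq = 1.929 M

Q₀ = 0.01395 vs Keq = 0.01033 ⇒ Q>K, reverse
Step 1:
                   L          X
  init         6.565      3.946
  Δ            0.572    -0.1907
  eq           7.137      3.755
  solve Keq expr → x = -0.1907; check Q = 0.01033
Then change container volume by factor 2 (V_new/V_old).
Step 2:
                   L          X
  init         3.569      1.878
  Δ            1.529    -0.5096
  eq           5.097      1.368
  solve Keq expr → x = -0.5096; check Q = 0.01033
Then change container volume by factor 0.8 (V_new/V_old).
Step 3:
                   L          X
  init         6.372       1.71
  Δ           -0.656     0.2187
  eq           5.716      1.929
  solve Keq expr → x = 0.2187; check Q = 0.01033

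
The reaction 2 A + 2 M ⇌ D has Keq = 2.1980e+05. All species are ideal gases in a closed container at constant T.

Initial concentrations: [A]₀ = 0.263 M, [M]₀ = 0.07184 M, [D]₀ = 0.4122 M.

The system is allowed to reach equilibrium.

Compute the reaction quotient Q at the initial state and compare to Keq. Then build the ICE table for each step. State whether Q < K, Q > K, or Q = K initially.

Q₀ = 1155; Q < K (proceeds forward)

Q₀ = 1155 vs Keq = 2.1980e+05 ⇒ Q<K, forward
Step 1:
                  A         M         D
  I           0.263   0.07184    0.4122
  C        -0.06467  -0.06467   0.03233
  E          0.1983  0.007171    0.4445
  solve Keq expr → x = 0.03233; check Q = 2.1980e+05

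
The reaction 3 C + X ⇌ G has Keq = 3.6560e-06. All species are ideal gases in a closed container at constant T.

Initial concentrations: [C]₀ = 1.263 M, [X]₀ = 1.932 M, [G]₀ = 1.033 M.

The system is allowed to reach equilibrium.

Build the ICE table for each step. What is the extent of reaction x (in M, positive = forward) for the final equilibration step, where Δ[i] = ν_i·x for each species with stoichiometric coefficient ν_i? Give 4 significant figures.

Q₀ = 0.2654 vs Keq = 3.6560e-06 ⇒ Q>K, reverse
Step 1:
                  C         X         G
  I           1.263     1.932     1.033
  C           3.096     1.032    -1.032
  E           4.359     2.964 8.9774e-04
  solve Keq expr → x = -1.032; check Q = 3.6560e-06

x = -1.032 M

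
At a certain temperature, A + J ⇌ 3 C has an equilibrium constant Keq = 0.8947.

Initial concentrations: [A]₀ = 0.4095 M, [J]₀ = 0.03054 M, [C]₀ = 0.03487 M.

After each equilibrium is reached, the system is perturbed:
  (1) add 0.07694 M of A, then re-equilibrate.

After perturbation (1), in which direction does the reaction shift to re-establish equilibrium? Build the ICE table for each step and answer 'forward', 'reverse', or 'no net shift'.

Direction: forward

Q₀ = 0.00339 vs Keq = 0.8947 ⇒ Q<K, forward
Step 1:
                   A          J          C
  I           0.4095    0.03054    0.03487
  C         -0.02626   -0.02626    0.07878
  E           0.3832   0.004281     0.1136
  solve Keq expr → x = 0.02626; check Q = 0.8947
Then add 0.07694 M of A.
Step 2:
                   A          J          C
  I           0.4602   0.004281     0.1136
  C       -5.5288e-04 -5.5288e-04   0.001659
  E           0.4596   0.003728     0.1153
  solve Keq expr → x = 5.5288e-04; check Q = 0.8947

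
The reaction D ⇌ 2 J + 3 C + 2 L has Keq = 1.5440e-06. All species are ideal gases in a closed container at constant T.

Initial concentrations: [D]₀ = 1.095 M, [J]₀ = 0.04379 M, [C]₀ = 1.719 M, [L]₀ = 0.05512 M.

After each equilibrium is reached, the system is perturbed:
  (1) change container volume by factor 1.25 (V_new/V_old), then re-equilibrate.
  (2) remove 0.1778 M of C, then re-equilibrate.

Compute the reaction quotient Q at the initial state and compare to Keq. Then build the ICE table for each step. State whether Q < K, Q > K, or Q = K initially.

Q₀ = 2.7026e-05; Q > K (proceeds reverse)

Q₀ = 2.7026e-05 vs Keq = 1.5440e-06 ⇒ Q>K, reverse
Step 1:
                   D          J          C          L
  I            1.095    0.04379      1.719    0.05512
  C          0.01217   -0.02433    -0.0365   -0.02433
  E            1.107    0.01946      1.683    0.03079
  solve Keq expr → x = -0.01217; check Q = 1.5440e-06
Then change container volume by factor 1.25 (V_new/V_old).
Step 2:
                   D          J          C          L
  I           0.8857    0.01557      1.346    0.02463
  C        -0.003722   0.007444    0.01117   0.007444
  E            0.882    0.02301      1.357    0.03208
  solve Keq expr → x = 0.003722; check Q = 1.5440e-06
Then remove 0.1778 M of C.
Step 3:
                   D          J          C          L
  I            0.882    0.02301      1.179    0.03208
  C        -0.001443   0.002886   0.004329   0.002886
  E           0.8806     0.0259      1.184    0.03496
  solve Keq expr → x = 0.001443; check Q = 1.5440e-06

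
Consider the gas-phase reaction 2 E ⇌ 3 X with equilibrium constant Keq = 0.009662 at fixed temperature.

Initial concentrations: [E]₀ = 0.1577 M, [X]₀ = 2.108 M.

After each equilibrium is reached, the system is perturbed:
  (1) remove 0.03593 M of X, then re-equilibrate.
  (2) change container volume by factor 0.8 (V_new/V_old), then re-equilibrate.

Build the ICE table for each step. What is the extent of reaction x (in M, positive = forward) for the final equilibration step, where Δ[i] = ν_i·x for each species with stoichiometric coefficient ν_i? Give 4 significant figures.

x = -0.007252 M

Q₀ = 376.7 vs Keq = 0.009662 ⇒ Q>K, reverse
Step 1:
                  E         X
  init       0.1577     2.108
  Δ           1.229    -1.843
  eq          1.386    0.2648
  solve Keq expr → x = -0.6144; check Q = 0.009662
Then remove 0.03593 M of X.
Step 2:
                  E         X
  init        1.386    0.2289
  Δ        -0.02207   0.03311
  eq          1.364     0.262
  solve Keq expr → x = 0.01104; check Q = 0.009662
Then change container volume by factor 0.8 (V_new/V_old).
Step 3:
                  E         X
  init        1.706    0.3275
  Δ          0.0145  -0.02176
  eq           1.72    0.3058
  solve Keq expr → x = -0.007252; check Q = 0.009662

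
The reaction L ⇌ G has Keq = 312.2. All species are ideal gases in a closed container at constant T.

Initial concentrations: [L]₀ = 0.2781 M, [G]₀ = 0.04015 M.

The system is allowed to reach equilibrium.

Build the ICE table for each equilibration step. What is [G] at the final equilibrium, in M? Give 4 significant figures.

Q₀ = 0.1444 vs Keq = 312.2 ⇒ Q<K, forward
Step 1:
                   L          G
  Initial     0.2781    0.04015
  Change     -0.2771     0.2771
  Equil     0.001016     0.3172
  solve Keq expr → x = 0.2771; check Q = 312.2

[G]_eq = 0.3172 M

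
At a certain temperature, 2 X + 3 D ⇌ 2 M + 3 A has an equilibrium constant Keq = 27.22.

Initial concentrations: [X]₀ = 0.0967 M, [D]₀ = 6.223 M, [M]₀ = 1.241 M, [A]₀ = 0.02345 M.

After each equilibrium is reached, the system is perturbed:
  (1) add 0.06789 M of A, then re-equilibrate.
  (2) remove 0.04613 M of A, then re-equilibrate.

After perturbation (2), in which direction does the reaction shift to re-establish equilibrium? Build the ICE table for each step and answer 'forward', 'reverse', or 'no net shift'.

Q₀ = 8.8129e-06 vs Keq = 27.22 ⇒ Q<K, forward
Step 1:
                    X           D           M           A
  I            0.0967       6.223       1.241     0.02345
  C          -0.09554     -0.1433     0.09554      0.1433
  E          0.001164        6.08       1.337      0.1668
  solve Keq expr → x = 0.04777; check Q = 27.22
Then add 0.06789 M of A.
Step 2:
                    X           D           M           A
  I          0.001164        6.08       1.337      0.2346
  C        7.6285e-04    0.001144 -7.6285e-04   -0.001144
  E          0.001927       6.081       1.336      0.2335
  solve Keq expr → x = -3.8143e-04; check Q = 27.22
Then remove 0.04613 M of A.
Step 3:
                    X           D           M           A
  I          0.001927       6.081       1.336      0.1874
  C       -5.3201e-04 -7.9802e-04  5.3201e-04  7.9802e-04
  E          0.001395        6.08       1.336      0.1882
  solve Keq expr → x = 2.6601e-04; check Q = 27.22

Direction: forward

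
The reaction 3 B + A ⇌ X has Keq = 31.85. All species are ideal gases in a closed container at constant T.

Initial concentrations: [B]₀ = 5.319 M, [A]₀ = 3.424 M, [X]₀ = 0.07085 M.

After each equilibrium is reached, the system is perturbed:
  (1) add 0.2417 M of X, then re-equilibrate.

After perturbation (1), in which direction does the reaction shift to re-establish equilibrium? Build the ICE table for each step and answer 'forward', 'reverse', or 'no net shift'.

Q₀ = 1.3750e-04 vs Keq = 31.85 ⇒ Q<K, forward
Step 1:
                    B           A           X
  Initial       5.319       3.424     0.07085
  Change       -5.005      -1.668       1.668
  Equil        0.3145       1.756       1.739
  solve Keq expr → x = 1.668; check Q = 31.85
Then add 0.2417 M of X.
Step 2:
                    B           A           X
  Initial      0.3145       1.756       1.981
  Change      0.01342    0.004472   -0.004472
  Equil        0.3279        1.76       1.976
  solve Keq expr → x = -0.004472; check Q = 31.85

Direction: reverse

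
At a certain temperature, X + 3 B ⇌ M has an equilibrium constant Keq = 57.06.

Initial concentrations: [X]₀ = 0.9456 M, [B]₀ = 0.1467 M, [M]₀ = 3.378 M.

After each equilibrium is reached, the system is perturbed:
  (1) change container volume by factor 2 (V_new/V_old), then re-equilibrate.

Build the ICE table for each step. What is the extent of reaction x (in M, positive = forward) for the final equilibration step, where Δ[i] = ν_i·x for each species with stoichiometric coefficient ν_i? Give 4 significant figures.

Q₀ = 1132 vs Keq = 57.06 ⇒ Q>K, reverse
Step 1:
                  X         B         M
  init       0.9456    0.1467     3.378
  Δ         0.07896    0.2369  -0.07896
  eq          1.025    0.3836     3.299
  solve Keq expr → x = -0.07896; check Q = 57.06
Then change container volume by factor 2 (V_new/V_old).
Step 2:
                  X         B         M
  init       0.5123    0.1918      1.65
  Δ         0.05798    0.1739  -0.05798
  eq         0.5703    0.3657     1.592
  solve Keq expr → x = -0.05798; check Q = 57.06

x = -0.05798 M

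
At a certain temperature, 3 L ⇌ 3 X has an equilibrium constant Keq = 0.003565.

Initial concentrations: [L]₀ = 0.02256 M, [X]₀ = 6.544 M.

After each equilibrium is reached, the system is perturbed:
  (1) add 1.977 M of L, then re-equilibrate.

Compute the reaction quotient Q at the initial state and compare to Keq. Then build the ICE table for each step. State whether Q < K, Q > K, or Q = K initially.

Q₀ = 2.4407e+07 vs Keq = 0.003565 ⇒ Q>K, reverse
Step 1:
                   L          X
  Initial    0.02256      6.544
  Change       5.674     -5.674
  Equil        5.696     0.8702
  solve Keq expr → x = -1.891; check Q = 0.003565
Then add 1.977 M of L.
Step 2:
                   L          X
  Initial      7.673     0.8702
  Change      -0.262      0.262
  Equil        7.411      1.132
  solve Keq expr → x = 0.08733; check Q = 0.003565

Q₀ = 2.4407e+07; Q > K (proceeds reverse)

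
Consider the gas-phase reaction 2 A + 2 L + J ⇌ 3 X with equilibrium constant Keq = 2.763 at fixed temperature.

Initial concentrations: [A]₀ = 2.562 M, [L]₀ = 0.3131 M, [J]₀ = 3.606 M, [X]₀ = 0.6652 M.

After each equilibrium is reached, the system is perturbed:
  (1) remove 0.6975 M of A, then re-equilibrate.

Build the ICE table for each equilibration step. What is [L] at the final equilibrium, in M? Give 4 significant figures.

[L]_eq = 0.1589 M

Q₀ = 0.1269 vs Keq = 2.763 ⇒ Q<K, forward
Step 1:
                  A         L         J         X
  Initial     2.562    0.3131     3.606    0.6652
  Change    -0.1883   -0.1883  -0.09416    0.2825
  Equil       2.374    0.1248     3.512    0.9477
  solve Keq expr → x = 0.09416; check Q = 2.763
Then remove 0.6975 M of A.
Step 2:
                  A         L         J         X
  Initial     1.676    0.1248     3.512    0.9477
  Change    0.03416   0.03416   0.01708  -0.05123
  Equil        1.71    0.1589     3.529    0.8965
  solve Keq expr → x = -0.01708; check Q = 2.763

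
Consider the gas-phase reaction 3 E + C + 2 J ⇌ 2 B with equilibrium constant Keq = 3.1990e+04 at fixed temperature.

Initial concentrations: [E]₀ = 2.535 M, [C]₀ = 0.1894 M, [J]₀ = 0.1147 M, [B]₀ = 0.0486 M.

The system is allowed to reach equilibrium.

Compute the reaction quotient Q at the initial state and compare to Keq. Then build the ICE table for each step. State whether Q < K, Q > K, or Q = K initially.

Q₀ = 0.05819 vs Keq = 3.1990e+04 ⇒ Q<K, forward
Step 1:
                    E           C           J           B
  init          2.535      0.1894      0.1147      0.0486
  Δ            -0.171    -0.05701      -0.114       0.114
  eq            2.364      0.1324  6.8746e-04      0.1626
  solve Keq expr → x = 0.05701; check Q = 3.1990e+04

Q₀ = 0.05819; Q < K (proceeds forward)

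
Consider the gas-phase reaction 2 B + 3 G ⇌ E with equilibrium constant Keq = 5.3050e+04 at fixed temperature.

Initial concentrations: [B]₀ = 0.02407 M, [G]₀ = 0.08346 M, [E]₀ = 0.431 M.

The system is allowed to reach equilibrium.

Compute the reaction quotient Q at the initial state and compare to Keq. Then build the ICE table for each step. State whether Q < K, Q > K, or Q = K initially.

Q₀ = 1.2796e+06; Q > K (proceeds reverse)

Q₀ = 1.2796e+06 vs Keq = 5.3050e+04 ⇒ Q>K, reverse
Step 1:
                  B         G         E
  Initial   0.02407   0.08346     0.431
  Change    0.03329   0.04994  -0.01665
  Equil     0.05736    0.1334    0.4144
  solve Keq expr → x = -0.01665; check Q = 5.3050e+04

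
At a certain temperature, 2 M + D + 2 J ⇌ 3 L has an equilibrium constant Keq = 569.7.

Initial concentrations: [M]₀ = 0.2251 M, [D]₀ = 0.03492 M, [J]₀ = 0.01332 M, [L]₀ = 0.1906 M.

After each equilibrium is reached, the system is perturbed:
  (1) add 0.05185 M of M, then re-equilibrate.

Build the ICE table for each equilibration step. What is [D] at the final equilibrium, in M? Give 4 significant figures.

[D]_eq = 0.04738 M

Q₀ = 2.2056e+04 vs Keq = 569.7 ⇒ Q>K, reverse
Step 1:
                   M          D          J          L
  I           0.2251    0.03492    0.01332     0.1906
  C          0.02876    0.01438    0.02876   -0.04315
  E           0.2539     0.0493    0.04208     0.1475
  solve Keq expr → x = -0.01438; check Q = 569.7
Then add 0.05185 M of M.
Step 2:
                   M          D          J          L
  I           0.3057     0.0493    0.04208     0.1475
  C        -0.003844  -0.001922  -0.003844   0.005766
  E           0.3019    0.04738    0.03824     0.1532
  solve Keq expr → x = 0.001922; check Q = 569.7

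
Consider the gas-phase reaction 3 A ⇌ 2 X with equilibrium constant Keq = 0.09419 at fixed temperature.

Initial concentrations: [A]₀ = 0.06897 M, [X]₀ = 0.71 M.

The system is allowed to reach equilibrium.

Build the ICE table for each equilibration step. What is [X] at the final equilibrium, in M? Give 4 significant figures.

Q₀ = 1537 vs Keq = 0.09419 ⇒ Q>K, reverse
Step 1:
                  A         X
  I         0.06897      0.71
  C          0.7339   -0.4892
  E          0.8028    0.2208
  solve Keq expr → x = -0.2446; check Q = 0.09419

[X]_eq = 0.2208 M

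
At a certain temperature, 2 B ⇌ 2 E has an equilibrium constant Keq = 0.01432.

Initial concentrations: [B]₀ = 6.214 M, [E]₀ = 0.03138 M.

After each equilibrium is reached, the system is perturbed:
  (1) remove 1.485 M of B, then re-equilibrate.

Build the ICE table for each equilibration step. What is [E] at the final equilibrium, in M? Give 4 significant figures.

Q₀ = 2.5501e-05 vs Keq = 0.01432 ⇒ Q<K, forward
Step 1:
                   B          E
  I            6.214    0.03138
  C          -0.6361     0.6361
  E            5.578     0.6675
  solve Keq expr → x = 0.3181; check Q = 0.01432
Then remove 1.485 M of B.
Step 2:
                   B          E
  I            4.093     0.6675
  C           0.1587    -0.1587
  E            4.252     0.5088
  solve Keq expr → x = -0.07936; check Q = 0.01432

[E]_eq = 0.5088 M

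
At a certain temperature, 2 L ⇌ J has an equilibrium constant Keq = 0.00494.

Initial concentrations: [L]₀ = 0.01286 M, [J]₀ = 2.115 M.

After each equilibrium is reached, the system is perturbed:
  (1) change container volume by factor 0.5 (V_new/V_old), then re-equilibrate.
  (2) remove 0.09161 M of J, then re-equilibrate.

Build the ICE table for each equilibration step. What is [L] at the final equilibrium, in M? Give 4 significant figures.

[L]_eq = 7.715 M

Q₀ = 1.2789e+04 vs Keq = 0.00494 ⇒ Q>K, reverse
Step 1:
                    L           J
  I           0.01286       2.115
  C             4.066      -2.033
  E             4.079     0.08217
  solve Keq expr → x = -2.033; check Q = 0.00494
Then change container volume by factor 0.5 (V_new/V_old).
Step 2:
                    L           J
  I             8.157      0.1643
  C           -0.2838      0.1419
  E             7.873      0.3062
  solve Keq expr → x = 0.1419; check Q = 0.00494
Then remove 0.09161 M of J.
Step 3:
                    L           J
  I             7.873      0.2146
  C           -0.1588     0.07938
  E             7.715       0.294
  solve Keq expr → x = 0.07938; check Q = 0.00494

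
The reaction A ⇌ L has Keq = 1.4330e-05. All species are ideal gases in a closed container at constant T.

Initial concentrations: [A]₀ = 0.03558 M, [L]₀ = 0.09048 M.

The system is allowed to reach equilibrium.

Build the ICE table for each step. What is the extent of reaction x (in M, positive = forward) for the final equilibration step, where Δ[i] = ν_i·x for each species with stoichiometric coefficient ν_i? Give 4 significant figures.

Q₀ = 2.543 vs Keq = 1.4330e-05 ⇒ Q>K, reverse
Step 1:
                  A         L
  init      0.03558   0.09048
  Δ         0.09048  -0.09048
  eq         0.1261 1.8064e-06
  solve Keq expr → x = -0.09048; check Q = 1.4330e-05

x = -0.09048 M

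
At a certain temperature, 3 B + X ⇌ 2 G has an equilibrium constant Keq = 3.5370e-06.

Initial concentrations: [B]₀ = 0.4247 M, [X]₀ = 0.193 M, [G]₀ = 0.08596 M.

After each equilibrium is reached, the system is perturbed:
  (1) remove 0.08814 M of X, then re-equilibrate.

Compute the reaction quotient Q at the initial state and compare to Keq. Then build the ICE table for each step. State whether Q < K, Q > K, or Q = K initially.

Q₀ = 0.4998; Q > K (proceeds reverse)

Q₀ = 0.4998 vs Keq = 3.5370e-06 ⇒ Q>K, reverse
Step 1:
                   B          X          G
  I           0.4247      0.193    0.08596
  C           0.1284    0.04279   -0.08558
  E           0.5531     0.2358 3.7563e-04
  solve Keq expr → x = -0.04279; check Q = 3.5370e-06
Then remove 0.08814 M of X.
Step 2:
                   B          X          G
  I           0.5531     0.1477 3.7563e-04
  C       1.1738e-04 3.9125e-05 -7.8250e-05
  E           0.5532     0.1477 2.9738e-04
  solve Keq expr → x = -3.9125e-05; check Q = 3.5370e-06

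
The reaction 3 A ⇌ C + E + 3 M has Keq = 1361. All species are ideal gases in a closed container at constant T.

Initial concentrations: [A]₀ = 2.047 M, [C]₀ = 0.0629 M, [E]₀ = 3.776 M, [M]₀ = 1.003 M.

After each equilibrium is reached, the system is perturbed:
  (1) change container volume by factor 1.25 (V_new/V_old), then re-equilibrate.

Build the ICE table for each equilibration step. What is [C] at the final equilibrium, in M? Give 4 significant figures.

[C]_eq = 0.5158 M

Q₀ = 0.02794 vs Keq = 1361 ⇒ Q<K, forward
Step 1:
                    A           C           E           M
  Initial       2.047      0.0629       3.776       1.003
  Change       -1.705      0.5683      0.5683       1.705
  Equil         0.342      0.6312       4.344       2.708
  solve Keq expr → x = 0.5683; check Q = 1361
Then change container volume by factor 1.25 (V_new/V_old).
Step 2:
                    A           C           E           M
  Initial      0.2736       0.505       3.475       2.166
  Change     -0.03236     0.01079     0.01079     0.03236
  Equil        0.2413      0.5158       3.486       2.199
  solve Keq expr → x = 0.01079; check Q = 1361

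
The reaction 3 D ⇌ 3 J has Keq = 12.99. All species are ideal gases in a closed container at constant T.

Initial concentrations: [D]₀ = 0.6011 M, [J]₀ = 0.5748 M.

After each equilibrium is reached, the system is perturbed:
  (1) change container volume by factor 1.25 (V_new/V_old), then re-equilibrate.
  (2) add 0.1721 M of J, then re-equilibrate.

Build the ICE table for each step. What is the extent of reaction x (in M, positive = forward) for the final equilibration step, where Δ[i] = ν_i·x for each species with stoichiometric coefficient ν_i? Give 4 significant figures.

Q₀ = 0.8744 vs Keq = 12.99 ⇒ Q<K, forward
Step 1:
                   D          J
  init        0.6011     0.5748
  Δ          -0.2502     0.2502
  eq          0.3509      0.825
  solve Keq expr → x = 0.08339; check Q = 12.99
Then change container volume by factor 1.25 (V_new/V_old).
Step 2:
                   D          J
  init        0.2808       0.66
  Δ                0          0
  eq          0.2808       0.66
  solve Keq expr → x = 0; check Q = 12.99
Then add 0.1721 M of J.
Step 3:
                   D          J
  init        0.2808     0.8321
  Δ          0.05136   -0.05136
  eq          0.3321     0.7807
  solve Keq expr → x = -0.01712; check Q = 12.99

x = -0.01712 M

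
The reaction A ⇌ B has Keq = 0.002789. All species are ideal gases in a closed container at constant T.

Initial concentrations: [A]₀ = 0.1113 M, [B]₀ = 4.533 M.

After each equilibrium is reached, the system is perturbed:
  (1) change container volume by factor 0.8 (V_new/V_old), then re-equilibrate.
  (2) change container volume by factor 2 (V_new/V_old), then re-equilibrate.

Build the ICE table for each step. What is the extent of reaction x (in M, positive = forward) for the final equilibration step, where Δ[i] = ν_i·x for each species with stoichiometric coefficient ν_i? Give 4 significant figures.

x = 0 M

Q₀ = 40.73 vs Keq = 0.002789 ⇒ Q>K, reverse
Step 1:
                    A           B
  init         0.1113       4.533
  Δ              4.52       -4.52
  eq            4.631     0.01292
  solve Keq expr → x = -4.52; check Q = 0.002789
Then change container volume by factor 0.8 (V_new/V_old).
Step 2:
                    A           B
  init          5.789     0.01615
  Δ                 0           0
  eq            5.789     0.01615
  solve Keq expr → x = 0; check Q = 0.002789
Then change container volume by factor 2 (V_new/V_old).
Step 3:
                    A           B
  init          2.895    0.008073
  Δ                 0           0
  eq            2.895    0.008073
  solve Keq expr → x = 0; check Q = 0.002789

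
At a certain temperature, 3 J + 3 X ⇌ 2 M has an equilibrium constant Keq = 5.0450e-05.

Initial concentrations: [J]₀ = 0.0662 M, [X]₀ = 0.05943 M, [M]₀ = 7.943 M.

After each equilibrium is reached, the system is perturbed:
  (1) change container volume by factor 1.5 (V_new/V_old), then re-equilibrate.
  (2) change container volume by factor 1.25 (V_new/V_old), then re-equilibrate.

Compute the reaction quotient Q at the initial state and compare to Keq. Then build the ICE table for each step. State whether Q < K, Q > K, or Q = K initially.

Q₀ = 1.0360e+09 vs Keq = 5.0450e-05 ⇒ Q>K, reverse
Step 1:
                    J           X           M
  Initial      0.0662     0.05943       7.943
  Change        7.431       7.431      -4.954
  Equil         7.497        7.49       2.989
  solve Keq expr → x = -2.477; check Q = 5.0450e-05
Then change container volume by factor 1.5 (V_new/V_old).
Step 2:
                    J           X           M
  Initial       4.998       4.994       1.993
  Change       0.8551      0.8551       -0.57
  Equil         5.853       5.849       1.423
  solve Keq expr → x = -0.285; check Q = 5.0450e-05
Then change container volume by factor 1.25 (V_new/V_old).
Step 3:
                    J           X           M
  Initial       4.683       4.679       1.138
  Change       0.3504      0.3504     -0.2336
  Equil         5.033       5.029      0.9045
  solve Keq expr → x = -0.1168; check Q = 5.0450e-05

Q₀ = 1.0360e+09; Q > K (proceeds reverse)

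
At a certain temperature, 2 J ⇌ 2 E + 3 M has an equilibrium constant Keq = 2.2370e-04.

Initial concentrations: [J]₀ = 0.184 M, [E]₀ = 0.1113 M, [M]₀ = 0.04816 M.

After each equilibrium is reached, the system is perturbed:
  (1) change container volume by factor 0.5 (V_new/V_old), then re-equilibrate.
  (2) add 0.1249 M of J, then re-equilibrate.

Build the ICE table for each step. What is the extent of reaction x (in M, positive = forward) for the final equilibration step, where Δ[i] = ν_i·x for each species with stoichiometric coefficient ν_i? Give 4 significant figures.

Q₀ = 4.0871e-05 vs Keq = 2.2370e-04 ⇒ Q<K, forward
Step 1:
                    J           E           M
  Initial       0.184      0.1113     0.04816
  Change      -0.0164      0.0164     0.02461
  Equil        0.1676      0.1277     0.07277
  solve Keq expr → x = 0.008202; check Q = 2.2370e-04
Then change container volume by factor 0.5 (V_new/V_old).
Step 2:
                    J           E           M
  Initial      0.3352      0.2554      0.1455
  Change      0.03878    -0.03878    -0.05817
  Equil         0.374      0.2166     0.08736
  solve Keq expr → x = -0.01939; check Q = 2.2370e-04
Then add 0.1249 M of J.
Step 3:
                    J           E           M
  Initial      0.4989      0.2166     0.08736
  Change    -0.009478    0.009478     0.01422
  Equil        0.4894      0.2261      0.1016
  solve Keq expr → x = 0.004739; check Q = 2.2370e-04

x = 0.004739 M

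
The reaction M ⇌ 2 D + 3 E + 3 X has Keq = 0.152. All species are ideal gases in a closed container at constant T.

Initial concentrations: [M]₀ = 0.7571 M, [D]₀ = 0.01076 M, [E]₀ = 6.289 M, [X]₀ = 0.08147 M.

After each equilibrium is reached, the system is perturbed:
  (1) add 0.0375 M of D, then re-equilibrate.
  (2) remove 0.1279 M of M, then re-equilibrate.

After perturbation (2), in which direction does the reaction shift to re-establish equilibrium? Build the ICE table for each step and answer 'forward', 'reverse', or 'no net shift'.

Direction: reverse

Q₀ = 2.0569e-05 vs Keq = 0.152 ⇒ Q<K, forward
Step 1:
                  M         D         E         X
  init       0.7571   0.01076     6.289   0.08147
  Δ        -0.06373    0.1275    0.1912    0.1912
  eq         0.6934    0.1382      6.48    0.2727
  solve Keq expr → x = 0.06373; check Q = 0.152
Then add 0.0375 M of D.
Step 2:
                  M         D         E         X
  init       0.6934    0.1757      6.48    0.2727
  Δ        0.007846  -0.01569  -0.02354  -0.02354
  eq         0.7012      0.16     6.457    0.2491
  solve Keq expr → x = -0.007846; check Q = 0.152
Then remove 0.1279 M of M.
Step 3:
                  M         D         E         X
  init       0.5733      0.16     6.457    0.2491
  Δ        0.003078 -0.006155 -0.009233 -0.009233
  eq         0.5764    0.1539     6.447    0.2399
  solve Keq expr → x = -0.003078; check Q = 0.152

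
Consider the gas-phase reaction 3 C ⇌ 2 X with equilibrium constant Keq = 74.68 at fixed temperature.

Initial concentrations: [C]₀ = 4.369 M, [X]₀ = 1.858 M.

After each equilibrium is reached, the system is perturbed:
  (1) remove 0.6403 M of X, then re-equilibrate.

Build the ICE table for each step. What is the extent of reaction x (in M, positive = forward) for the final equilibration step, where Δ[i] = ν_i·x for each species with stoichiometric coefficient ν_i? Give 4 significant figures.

x = 0.01989 M

Q₀ = 0.04139 vs Keq = 74.68 ⇒ Q<K, forward
Step 1:
                    C           X
  I             4.369       1.858
  C            -3.736       2.491
  E            0.6327       4.349
  solve Keq expr → x = 1.245; check Q = 74.68
Then remove 0.6403 M of X.
Step 2:
                    C           X
  I            0.6327       3.709
  C          -0.05967     0.03978
  E             0.573       3.748
  solve Keq expr → x = 0.01989; check Q = 74.68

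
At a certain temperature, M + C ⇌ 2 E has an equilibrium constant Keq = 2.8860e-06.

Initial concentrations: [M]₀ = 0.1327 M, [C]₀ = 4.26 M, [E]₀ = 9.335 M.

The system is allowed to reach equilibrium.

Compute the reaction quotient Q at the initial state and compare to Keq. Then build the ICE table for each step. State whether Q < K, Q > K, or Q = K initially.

Q₀ = 154.2 vs Keq = 2.8860e-06 ⇒ Q>K, reverse
Step 1:
                    M           C           E
  Initial      0.1327        4.26       9.335
  Change        4.662       4.662      -9.324
  Equil         4.795       8.922     0.01111
  solve Keq expr → x = -4.662; check Q = 2.8860e-06

Q₀ = 154.2; Q > K (proceeds reverse)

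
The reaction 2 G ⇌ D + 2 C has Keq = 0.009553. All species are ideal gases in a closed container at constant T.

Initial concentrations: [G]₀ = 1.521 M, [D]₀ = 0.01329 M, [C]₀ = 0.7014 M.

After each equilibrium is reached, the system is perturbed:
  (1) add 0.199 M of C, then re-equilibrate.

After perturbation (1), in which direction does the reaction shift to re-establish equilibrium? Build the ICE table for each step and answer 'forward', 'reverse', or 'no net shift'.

Direction: reverse

Q₀ = 0.002826 vs Keq = 0.009553 ⇒ Q<K, forward
Step 1:
                   G          D          C
  I            1.521    0.01329     0.7014
  C         -0.04741    0.02371    0.04741
  E            1.474      0.037     0.7488
  solve Keq expr → x = 0.02371; check Q = 0.009553
Then add 0.199 M of C.
Step 2:
                   G          D          C
  I            1.474      0.037     0.9478
  C          0.02381   -0.01191   -0.02381
  E            1.497    0.02509      0.924
  solve Keq expr → x = -0.01191; check Q = 0.009553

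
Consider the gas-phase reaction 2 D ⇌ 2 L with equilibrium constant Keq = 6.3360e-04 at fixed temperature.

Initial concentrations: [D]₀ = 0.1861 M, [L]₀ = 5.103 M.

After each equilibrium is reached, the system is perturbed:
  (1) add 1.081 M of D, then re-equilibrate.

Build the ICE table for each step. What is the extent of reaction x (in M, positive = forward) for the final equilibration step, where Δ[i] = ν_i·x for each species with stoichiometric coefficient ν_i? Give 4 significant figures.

x = 0.01327 M

Q₀ = 751.9 vs Keq = 6.3360e-04 ⇒ Q>K, reverse
Step 1:
                   D          L
  Initial     0.1861      5.103
  Change       4.973     -4.973
  Equil        5.159     0.1299
  solve Keq expr → x = -2.487; check Q = 6.3360e-04
Then add 1.081 M of D.
Step 2:
                   D          L
  Initial       6.24     0.1299
  Change    -0.02654    0.02654
  Equil        6.214     0.1564
  solve Keq expr → x = 0.01327; check Q = 6.3360e-04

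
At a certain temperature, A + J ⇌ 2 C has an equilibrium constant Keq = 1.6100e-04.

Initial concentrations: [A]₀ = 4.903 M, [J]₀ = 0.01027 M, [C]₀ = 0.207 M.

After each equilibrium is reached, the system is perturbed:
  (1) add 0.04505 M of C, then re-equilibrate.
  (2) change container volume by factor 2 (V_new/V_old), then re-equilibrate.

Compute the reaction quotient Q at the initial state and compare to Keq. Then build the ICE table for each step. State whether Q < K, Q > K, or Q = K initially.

Q₀ = 0.851 vs Keq = 1.6100e-04 ⇒ Q>K, reverse
Step 1:
                  A         J         C
  I           4.903   0.01027     0.207
  C         0.09881   0.09881   -0.1976
  E           5.002    0.1091  0.009373
  solve Keq expr → x = -0.09881; check Q = 1.6100e-04
Then add 0.04505 M of C.
Step 2:
                  A         J         C
  I           5.002    0.1091   0.05442
  C         0.02206   0.02206  -0.04412
  E           5.024    0.1311    0.0103
  solve Keq expr → x = -0.02206; check Q = 1.6100e-04
Then change container volume by factor 2 (V_new/V_old).
Step 3:
                  A         J         C
  I           2.512   0.06557   0.00515
  C               0         0         0
  E           2.512   0.06557   0.00515
  solve Keq expr → x = 0; check Q = 1.6100e-04

Q₀ = 0.851; Q > K (proceeds reverse)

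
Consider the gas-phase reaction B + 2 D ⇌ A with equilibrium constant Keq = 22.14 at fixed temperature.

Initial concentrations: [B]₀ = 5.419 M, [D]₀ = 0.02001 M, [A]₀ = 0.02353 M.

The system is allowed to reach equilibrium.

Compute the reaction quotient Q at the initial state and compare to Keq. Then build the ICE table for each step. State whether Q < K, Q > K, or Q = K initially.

Q₀ = 10.84 vs Keq = 22.14 ⇒ Q<K, forward
Step 1:
                   B          D          A
  Initial      5.419    0.02001    0.02353
  Change   -0.002621  -0.005243   0.002621
  Equil        5.416    0.01477    0.02615
  solve Keq expr → x = 0.002621; check Q = 22.14

Q₀ = 10.84; Q < K (proceeds forward)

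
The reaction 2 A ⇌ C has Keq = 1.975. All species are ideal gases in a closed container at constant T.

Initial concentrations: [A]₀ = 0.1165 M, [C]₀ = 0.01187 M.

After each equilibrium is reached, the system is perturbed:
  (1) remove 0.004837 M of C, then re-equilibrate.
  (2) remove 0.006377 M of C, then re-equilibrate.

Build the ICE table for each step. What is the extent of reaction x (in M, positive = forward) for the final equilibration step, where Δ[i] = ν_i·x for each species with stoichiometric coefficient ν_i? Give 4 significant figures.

Q₀ = 0.8746 vs Keq = 1.975 ⇒ Q<K, forward
Step 1:
                  A         C
  I          0.1165   0.01187
  C        -0.01609  0.008043
  E          0.1004   0.01991
  solve Keq expr → x = 0.008043; check Q = 1.975
Then remove 0.004837 M of C.
Step 2:
                  A         C
  I          0.1004   0.01508
  C        -0.00546   0.00273
  E         0.09495   0.01781
  solve Keq expr → x = 0.00273; check Q = 1.975
Then remove 0.006377 M of C.
Step 3:
                  A         C
  I         0.09495   0.01143
  C       -0.007411  0.003706
  E         0.08754   0.01514
  solve Keq expr → x = 0.003706; check Q = 1.975

x = 0.003706 M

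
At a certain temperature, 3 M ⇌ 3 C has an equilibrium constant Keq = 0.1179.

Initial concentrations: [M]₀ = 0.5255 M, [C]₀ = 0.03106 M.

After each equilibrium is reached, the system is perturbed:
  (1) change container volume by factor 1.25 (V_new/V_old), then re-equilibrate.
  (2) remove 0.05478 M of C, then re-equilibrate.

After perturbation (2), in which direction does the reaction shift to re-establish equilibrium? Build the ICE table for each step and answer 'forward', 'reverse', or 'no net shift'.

Direction: forward

Q₀ = 2.0648e-04 vs Keq = 0.1179 ⇒ Q<K, forward
Step 1:
                   M          C
  init        0.5255    0.03106
  Δ          -0.1521     0.1521
  eq          0.3734     0.1831
  solve Keq expr → x = 0.05069; check Q = 0.1179
Then change container volume by factor 1.25 (V_new/V_old).
Step 2:
                   M          C
  init        0.2988     0.1465
  Δ                0          0
  eq          0.2988     0.1465
  solve Keq expr → x = 0; check Q = 0.1179
Then remove 0.05478 M of C.
Step 3:
                   M          C
  init        0.2988    0.09171
  Δ         -0.03676    0.03676
  eq           0.262     0.1285
  solve Keq expr → x = 0.01225; check Q = 0.1179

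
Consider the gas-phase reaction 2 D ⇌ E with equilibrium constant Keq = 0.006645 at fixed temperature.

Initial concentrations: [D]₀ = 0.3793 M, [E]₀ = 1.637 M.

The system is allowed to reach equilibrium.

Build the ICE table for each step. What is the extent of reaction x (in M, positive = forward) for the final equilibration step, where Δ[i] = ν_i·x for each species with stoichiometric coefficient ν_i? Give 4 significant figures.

Q₀ = 11.38 vs Keq = 0.006645 ⇒ Q>K, reverse
Step 1:
                    D           E
  Initial      0.3793       1.637
  Change        3.112      -1.556
  Equil         3.491       0.081
  solve Keq expr → x = -1.556; check Q = 0.006645

x = -1.556 M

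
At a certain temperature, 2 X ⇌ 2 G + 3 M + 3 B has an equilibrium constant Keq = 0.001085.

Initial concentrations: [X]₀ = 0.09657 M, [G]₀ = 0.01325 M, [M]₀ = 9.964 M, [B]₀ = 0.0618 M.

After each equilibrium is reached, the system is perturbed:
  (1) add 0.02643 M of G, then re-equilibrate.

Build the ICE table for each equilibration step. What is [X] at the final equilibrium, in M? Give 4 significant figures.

[X]_eq = 0.1158 M

Q₀ = 0.004396 vs Keq = 0.001085 ⇒ Q>K, reverse
Step 1:
                  X         G         M         B
  init      0.09657   0.01325     9.964    0.0618
  Δ        0.004884 -0.004884 -0.007326 -0.007326
  eq         0.1015  0.008366     9.957   0.05447
  solve Keq expr → x = -0.002442; check Q = 0.001085
Then add 0.02643 M of G.
Step 2:
                  X         G         M         B
  init       0.1015    0.0348     9.957   0.05447
  Δ         0.01438  -0.01438  -0.02157  -0.02157
  eq         0.1158   0.02042     9.935    0.0329
  solve Keq expr → x = -0.007191; check Q = 0.001085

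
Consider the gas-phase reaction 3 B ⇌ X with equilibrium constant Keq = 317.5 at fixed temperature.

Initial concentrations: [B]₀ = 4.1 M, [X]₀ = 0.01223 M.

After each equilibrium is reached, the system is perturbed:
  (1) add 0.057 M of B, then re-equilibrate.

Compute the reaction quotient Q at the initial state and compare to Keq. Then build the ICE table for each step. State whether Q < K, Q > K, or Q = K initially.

Q₀ = 1.7745e-04 vs Keq = 317.5 ⇒ Q<K, forward
Step 1:
                  B         X
  Initial       4.1   0.01223
  Change     -3.939     1.313
  Equil       0.161     1.325
  solve Keq expr → x = 1.313; check Q = 317.5
Then add 0.057 M of B.
Step 2:
                  B         X
  Initial     0.218     1.325
  Change   -0.05624   0.01875
  Equil      0.1618     1.344
  solve Keq expr → x = 0.01875; check Q = 317.5

Q₀ = 1.7745e-04; Q < K (proceeds forward)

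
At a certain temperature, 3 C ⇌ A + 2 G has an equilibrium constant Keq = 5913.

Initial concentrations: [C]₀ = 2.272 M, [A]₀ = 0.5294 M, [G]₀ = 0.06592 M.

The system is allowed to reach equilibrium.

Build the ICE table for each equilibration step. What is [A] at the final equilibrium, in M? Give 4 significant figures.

[A]_eq = 1.26 M

Q₀ = 1.9615e-04 vs Keq = 5913 ⇒ Q<K, forward
Step 1:
                   C          A          G
  init         2.272     0.5294    0.06592
  Δ           -2.193     0.7309      1.462
  eq         0.07924       1.26      1.528
  solve Keq expr → x = 0.7309; check Q = 5913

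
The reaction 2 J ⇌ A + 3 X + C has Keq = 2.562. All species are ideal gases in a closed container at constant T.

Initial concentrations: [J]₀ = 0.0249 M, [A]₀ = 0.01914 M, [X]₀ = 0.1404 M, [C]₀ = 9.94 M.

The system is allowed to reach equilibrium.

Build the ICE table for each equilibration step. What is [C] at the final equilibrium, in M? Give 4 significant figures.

[C]_eq = 9.944 M

Q₀ = 0.8492 vs Keq = 2.562 ⇒ Q<K, forward
Step 1:
                  J         A         X         C
  Initial    0.0249   0.01914    0.1404      9.94
  Change  -0.007361   0.00368   0.01104   0.00368
  Equil     0.01754   0.02282    0.1514     9.944
  solve Keq expr → x = 0.00368; check Q = 2.562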